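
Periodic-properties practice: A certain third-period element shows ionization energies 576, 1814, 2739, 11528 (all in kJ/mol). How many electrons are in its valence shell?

Look for the largest jump between consecutive ionization energies: IE4/IE3 ≈ 4.2, far larger than any earlier ratio.
That jump marks the point where a core electron is being removed. So the atom has 3 valence electrons.

3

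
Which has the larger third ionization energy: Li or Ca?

Li

Consider each +2 ion: Li²⁺ is already 1 electron into the core; Ca²⁺ is the bare [Ar] core.
All of these are removing an electron from a noble-gas core or deeper; the smaller core (lower principal quantum number) is held far more tightly, and within a period the higher nuclear charge binds the same core more tightly.
The numbers (kJ/mol): Li 11815, Ca 4912.
Overall IE_3 order: Ca < Li.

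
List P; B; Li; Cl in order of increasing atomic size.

Li is in period 2, group 1; B is in period 2, group 13; P is in period 3, group 15; Cl is in period 3, group 17.
Across a period the added protons contract the valence shell; down a group each new principal shell makes the atom larger.
Neither a single period nor a single group — weigh both effects.
Cl > B: the two effects oppose for this pair; the down-group effect wins (99 vs 85 pm).
P > Cl: both are in period 3; the period trend gives P the larger value.
Li > P: period and group pull opposite ways; the across-period shift dominates (133 vs 111 pm).
Tabulated atomic radius (pm): Li 133, B 85, P 111, Cl 99.
So from smallest to largest: B < Cl < P < Li.

B < Cl < P < Li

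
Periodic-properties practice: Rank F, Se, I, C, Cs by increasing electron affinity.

Cs < C < Se < I < F

C is in period 2, group 14; F is in period 2, group 17; Se is in period 4, group 16; I is in period 5, group 17; Cs is in period 6, group 1.
Adding an electron releases more energy for atoms nearer the top right (short of the noble gases).
Here both period and group differ, so the two effects have to be weighed against each other.
C > Cs: relative to Cs, both the across-period and down-group shifts push C's electron affinity up.
Se > C: period and group pull opposite ways; the across-period shift dominates (195 vs 122 kJ/mol).
I > Se: period and group pull opposite ways; the across-period shift dominates (295 vs 195 kJ/mol).
F > I: F sits above I in group 17, so the down-group effect alone puts F higher.
Approximate values (kJ/mol): C 122, F 328, Se 195, I 295, Cs 46.
So from lowest to highest: Cs < C < Se < I < F.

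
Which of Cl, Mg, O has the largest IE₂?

The second ionization energy removes an electron from the +1 ion. For each element: Cl⁺ still has 6 valence electrons; Mg⁺ still has 1 valence electron; O⁺ still has 5 valence electrons.
All are still removing valence electrons, so compare the +1 ions as you would atoms: IE_2 generally rises across a period (higher Z_eff) and falls down a group (larger shell), subject to the usual subshell exceptions.
Valence configurations: Cl⁺ [Ne]3s²3p⁴, Mg⁺ [Ne]3s¹, O⁺ [He]2s²2p³.
Tabulated IE_2 (kJ/mol): Cl 2298, Mg 1451, O 3388.
So the second ionization energies run Mg < Cl < O.

O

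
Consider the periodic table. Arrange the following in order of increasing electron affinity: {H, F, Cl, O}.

H < O < F < Cl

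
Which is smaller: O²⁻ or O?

Forming O²⁻ adds 2 electrons to O. More electron–electron repulsion in the same shell, with unchanged nuclear charge, lets the cloud expand.
An anion is larger than its parent atom: O²⁻ > O.

O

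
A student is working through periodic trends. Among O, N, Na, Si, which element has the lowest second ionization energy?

The second ionization energy removes an electron from the +1 ion. For each element: O⁺ still has 5 valence electrons; N⁺ still has 4 valence electrons; Na⁺ is the bare [Ne] core; Si⁺ still has 3 valence electrons.
Breaking into a closed-shell core is much more expensive than removing a leftover valence electron — Na has the largest IE_2 here.
Valence configurations: O⁺ [He]2s²2p³, N⁺ [He]2s²2p², Si⁺ [Ne]3s²3p¹.
The numbers (kJ/mol): O 3388, N 2856, Na 4562, Si 1577.
Hence IE_2: Si < N < O < Na.

Si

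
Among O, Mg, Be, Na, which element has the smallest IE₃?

O

IE_3 is the cost of taking one more electron from the +2 cation: O²⁺ still has 4 valence electrons; Mg²⁺ is the bare [Ne] core; Be²⁺ is the bare [He] core; Na²⁺ is already 1 electron into the core.
Pulling an electron out of a noble-gas core costs far more than removing a remaining valence electron, so Na, Mg and Be sit at the high end of IE_3.
Tabulated IE_3 (kJ/mol): O 5300, Mg 7733, Be 14849, Na 6910.
Putting it together, IE_3: O < Na < Mg < Be.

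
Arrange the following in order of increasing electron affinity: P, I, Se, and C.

Atoms with high Z_eff and room in the valence shell (especially the halogens) have the most exothermic electron affinities.
A diagonal step moves right (one effect) and down (the opposite effect) at once.
C > P: period and group pull opposite ways; the down-group shift dominates (122 vs 72 kJ/mol).
Se > C: the two effects oppose for this pair; the across-period effect wins (195 vs 122 kJ/mol).
I > Se: the two effects oppose for this pair; the across-period effect wins (295 vs 195 kJ/mol).
For reference (kJ/mol): C 122, P 72, Se 195, I 295.
So from lowest to highest: P < C < Se < I.

P < C < Se < I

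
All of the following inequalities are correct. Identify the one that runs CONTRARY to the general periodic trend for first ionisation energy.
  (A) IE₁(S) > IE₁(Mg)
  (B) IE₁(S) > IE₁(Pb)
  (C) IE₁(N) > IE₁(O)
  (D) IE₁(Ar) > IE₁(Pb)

(C)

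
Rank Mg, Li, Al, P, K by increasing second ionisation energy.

Mg < Al < P < K < Li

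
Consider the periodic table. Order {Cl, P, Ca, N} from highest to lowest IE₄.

The fourth ionization energy removes an electron from the +3 ion. For each element: Cl³⁺ still has 4 valence electrons; P³⁺ still has 2 valence electrons; Ca³⁺ is already 1 electron into the core; N³⁺ still has 2 valence electrons.
Usually core removal costs more than valence removal, but here the competition is close: a tightly held n=2 valence electron can cost more to remove than an n=3 core electron, so the actual values have to decide it.
Valence configurations: Cl³⁺ [Ne]3s²3p², P³⁺ [Ne]3s², N³⁺ [He]2s².
The numbers (kJ/mol): Cl 5159, P 4964, Ca 6491, N 7475.
Hence IE_4: P < Cl < Ca < N.

N > Ca > Cl > P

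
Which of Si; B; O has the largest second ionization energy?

O

The second ionization energy removes an electron from the +1 ion. For each element: Si⁺ still has 3 valence electrons; B⁺ still has 2 valence electrons; O⁺ still has 5 valence electrons.
All are still removing valence electrons, so compare the +1 ions as you would atoms: IE_2 generally rises across a period (higher Z_eff) and falls down a group (larger shell), subject to the usual subshell exceptions.
Valence configurations: Si⁺ [Ne]3s²3p¹, B⁺ [He]2s², O⁺ [He]2s²2p³.
Approximate IE_2 values (kJ/mol): Si 1577, B 2427, O 3388.
Putting it together, IE_2: Si < B < O.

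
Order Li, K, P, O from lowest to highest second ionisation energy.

P, K, O, Li

Consider each +1 ion: Li⁺ is the bare [He] core; K⁺ is the bare [Ar] core; P⁺ still has 4 valence electrons; O⁺ still has 5 valence electrons.
Usually core removal costs more than valence removal, but here the competition is close: a tightly held n=2 valence electron can cost more to remove than an n=3 core electron, so the actual values have to decide it.
Valence configurations: P⁺ [Ne]3s²3p², O⁺ [He]2s²2p³.
The numbers (kJ/mol): Li 7298, K 3052, P 1907, O 3388.
Hence IE_2: P < K < O < Li.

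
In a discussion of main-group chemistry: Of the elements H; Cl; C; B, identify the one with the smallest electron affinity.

EA tends to increase across a period and decrease down a group, though the pattern is less regular than for IE or radius.
Here both period and group differ, so the two effects have to be weighed against each other.
H > B: the two effects oppose for this pair; the down-group effect wins (73 vs 27 kJ/mol).
C > H: the two effects oppose for this pair; the across-period effect wins (122 vs 73 kJ/mol).
Cl > C: period and group pull opposite ways; the across-period shift dominates (349 vs 122 kJ/mol).
Approximate values (kJ/mol): H 73, B 27, C 122, Cl 349.
The smallest electron affinity among these belongs to B.

B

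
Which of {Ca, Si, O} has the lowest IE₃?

Si

After 2 electrons have been removed, what remains? Ca²⁺ is the bare [Ar] core; Si²⁺ still has 2 valence electrons; O²⁺ still has 4 valence electrons.
Usually core removal costs more than valence removal, but here the competition is close: a tightly held n=2 valence electron can cost more to remove than an n=3 core electron, so the actual values have to decide it.
Valence configurations: Si²⁺ [Ne]3s², O²⁺ [He]2s²2p².
Approximate IE_3 values (kJ/mol): Ca 4912, Si 3232, O 5300.
Hence IE_3: Si < Ca < O.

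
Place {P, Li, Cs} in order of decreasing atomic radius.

Radius decreases left→right (rising Z_eff, same n) and increases top→bottom (higher n).
Neither a single period nor a single group — weigh both effects.
Li > P: period and group pull opposite ways; the across-period shift dominates (133 vs 111 pm).
Cs > Li: they share group 1; the group trend gives Cs the larger value.
Tabulated atomic radius (pm): Li 133, P 111, Cs 232.
So from largest to smallest: Cs > Li > P.

Cs > Li > P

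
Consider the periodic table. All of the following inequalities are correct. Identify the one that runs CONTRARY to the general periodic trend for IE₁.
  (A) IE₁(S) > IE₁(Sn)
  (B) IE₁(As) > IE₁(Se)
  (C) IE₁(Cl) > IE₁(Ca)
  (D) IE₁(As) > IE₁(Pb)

The general trend: IE₁ increases across a period and decreases down a group.
(A) S (period 3, group 16) vs Sn (period 5, group 14): the stated order agrees with the simple trend.
(B) As (period 4, group 15) vs Se (period 4, group 16): the stated order contradicts the simple trend.
(C) Cl (period 3, group 17) vs Ca (period 4, group 2): the stated order agrees with the simple trend.
(D) As (period 4, group 15) vs Pb (period 6, group 14): the stated order agrees with the simple trend.
The exception is (B): Se (4p⁴) ionizes more easily than half-filled As (4p³).

(B)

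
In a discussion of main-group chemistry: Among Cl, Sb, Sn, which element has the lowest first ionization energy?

Cl is in period 3, group 17; Sn is in period 5, group 14; Sb is in period 5, group 15.
Across a period the outer electron is held more tightly (higher IE₁); down a group it sits in a higher shell, more shielded, and comes off more easily.
These span different periods and groups, so the two trends combine.
Sb > Sn: Sb lies to the right of Sn in period 5, so the across-period effect alone puts Sb higher.
Cl > Sb: both effects reinforce here, so Cl is clearly the higher of the two.
Tabulated first ionization energy (kJ/mol): Cl 1251, Sn 709, Sb 831.
The lowest first ionization energy among these belongs to Sn.

Sn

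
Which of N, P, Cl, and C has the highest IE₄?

Consider each +3 ion: N³⁺ still has 2 valence electrons; P³⁺ still has 2 valence electrons; Cl³⁺ still has 4 valence electrons; C³⁺ still has 1 valence electron.
All are still removing valence electrons, so compare the +3 ions as you would atoms: IE_4 generally rises across a period (higher Z_eff) and falls down a group (larger shell), subject to the usual subshell exceptions.
Valence configurations: N³⁺ [He]2s², P³⁺ [Ne]3s², Cl³⁺ [Ne]3s²3p², C³⁺ [He]2s¹.
The numbers (kJ/mol): N 7475, P 4964, Cl 5159, C 6223.
Overall IE_4 order: P < Cl < C < N.

N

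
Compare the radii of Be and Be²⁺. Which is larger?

Forming Be²⁺ removes 2 electrons from Be. Fewer electrons for the same nuclear charge means less shielding and a higher Z_eff on the remaining electrons, and for main-group metals the entire outer shell is lost.
A cation is smaller than its parent atom: Be²⁺ < Be.

Be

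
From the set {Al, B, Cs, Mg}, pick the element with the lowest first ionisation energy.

Cs

B is in period 2, group 13; Mg is in period 3, group 2; Al is in period 3, group 13; Cs is in period 6, group 1.
IE₁ increases left→right with effective nuclear charge and decreases top→bottom as the valence shell moves farther out.
Neither a single period nor a single group — weigh both effects.
Al > Cs: both effects reinforce here, so Al is clearly the higher of the two.
Mg > Al: this pair runs against the simple trend — see the exception note.
B > Mg: both effects reinforce here, so B is clearly the higher of the two.
Note the exception: Mg has a higher first ionization energy than Al, contrary to the simple trend — Al's single 3p electron is easier to remove than one from Mg's filled 3s².
For reference (kJ/mol): B 801, Mg 738, Al 578, Cs 376.
The lowest first ionisation energy among these belongs to Cs.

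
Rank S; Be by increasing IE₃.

Consider each +2 ion: S²⁺ still has 4 valence electrons; Be²⁺ is the bare [He] core.
Breaking into a closed-shell core is much more expensive than removing a leftover valence electron — Be has the largest IE_3 here.
Tabulated IE_3 (kJ/mol): S 3357, Be 14849.
Hence IE_3: S < Be.

S < Be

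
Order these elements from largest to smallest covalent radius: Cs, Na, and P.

Na is in period 3, group 1; P is in period 3, group 15; Cs is in period 6, group 1.
Moving right in a period, electrons are added to the same shell under a stronger nuclear pull, so atoms get smaller; moving down, a new shell is opened and atoms get larger.
These span different periods and groups, so the two trends combine.
Na > P: both are in period 3; the period trend gives Na the larger value.
Cs > Na: they share group 1; the group trend gives Cs the larger value.
Tabulated atomic radius (pm): Na 155, P 111, Cs 232.
So from largest to smallest: Cs > Na > P.

Cs, Na, P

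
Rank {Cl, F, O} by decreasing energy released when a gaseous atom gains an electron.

O is in period 2, group 16; F is in period 2, group 17; Cl is in period 3, group 17.
EA tends to increase across a period and decrease down a group, though the pattern is less regular than for IE or radius.
These span different periods and groups, so the two trends combine.
F > O: F lies to the right of O in period 2, so the across-period effect alone puts F higher.
Cl > F: this pair runs against the simple trend — see the exception note.
Note the exception: Cl has a higher electron affinity than F, contrary to the simple trend — F's small 2p subshell makes the incoming electron feel strong e⁻–e⁻ repulsion, so Cl actually releases more energy on gaining an electron.
Tabulated electron affinity (kJ/mol): O 141, F 328, Cl 349.
So from highest to lowest: Cl > F > O.

Cl > F > O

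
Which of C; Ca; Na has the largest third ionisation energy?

After 2 electrons have been removed, what remains? C²⁺ still has 2 valence electrons; Ca²⁺ is the bare [Ar] core; Na²⁺ is already 1 electron into the core.
Core electrons are held far more tightly than valence electrons, so Ca and Na top the IE_3 order.
Tabulated IE_3 (kJ/mol): C 4620, Ca 4912, Na 6910.
Hence IE_3: C < Ca < Na.

Na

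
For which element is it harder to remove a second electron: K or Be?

K

The second ionization energy removes an electron from the +1 ion. For each element: K⁺ is the bare [Ar] core; Be⁺ still has 1 valence electron.
Core electrons are held far more tightly than valence electrons, so K tops the IE_2 order.
The numbers (kJ/mol): K 3052, Be 1757.
Overall IE_2 order: Be < K.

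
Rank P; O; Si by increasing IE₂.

The second ionization energy removes an electron from the +1 ion. For each element: P⁺ still has 4 valence electrons; O⁺ still has 5 valence electrons; Si⁺ still has 3 valence electrons.
All are still removing valence electrons, so compare the +1 ions as you would atoms: IE_2 generally rises across a period (higher Z_eff) and falls down a group (larger shell), subject to the usual subshell exceptions.
Valence configurations: P⁺ [Ne]3s²3p², O⁺ [He]2s²2p³, Si⁺ [Ne]3s²3p¹.
Approximate IE_2 values (kJ/mol): P 1907, O 3388, Si 1577.
So the second ionization energies run Si < P < O.

Si < P < O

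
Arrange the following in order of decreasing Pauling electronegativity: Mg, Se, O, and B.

O > Se > B > Mg

Smaller atoms with higher effective nuclear charge are more electronegative.
Here both period and group differ, so the two effects have to be weighed against each other.
B > Mg: both effects reinforce here, so B is clearly the higher of the two.
Se > B: the two effects oppose for this pair; the across-period effect wins (2.55 vs 2.04).
O > Se: they share group 16; the group trend gives O the larger value.
Tabulated electronegativity (Pauling): B 2.04, O 3.44, Mg 1.31, Se 2.55.
So from highest to lowest: O > Se > B > Mg.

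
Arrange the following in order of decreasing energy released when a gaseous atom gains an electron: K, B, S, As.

Electron affinity generally becomes more exothermic across a period toward the halogens and less exothermic down a group.
Neither a single period nor a single group — weigh both effects.
K > B: this pair runs against the simple trend — see the exception note.
As > K: both are in period 4; the period trend gives As the larger value.
S > As: both effects reinforce here, so S is clearly the higher of the two.
Note the exception: K has a higher electron affinity than B, contrary to the simple trend — B's ns²np¹ configuration gives only a small electron affinity — the sparsely filled np subshell binds an added electron weakly.
Approximate values (kJ/mol): B 27, S 200, K 48, As 78.
So from highest to lowest: S > As > K > B.

S, As, K, B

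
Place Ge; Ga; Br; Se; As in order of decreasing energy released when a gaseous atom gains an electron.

Br > Se > Ge > As > Ga

Ga is in period 4, group 13; Ge is in period 4, group 14; As is in period 4, group 15; Se is in period 4, group 16; Br is in period 4, group 17.
EA tends to increase across a period and decrease down a group, though the pattern is less regular than for IE or radius.
All lie in period 4; the across-period trend (electron affinity increases left to right) applies, with the exception below.
Note the exception: Ge has a higher electron affinity than As, contrary to the simple trend — adding an electron to As's half-filled 4p³ is unfavourable, so Ge (4p²) has the more exothermic EA.
For reference (kJ/mol): Ga 29, Ge 119, As 78, Se 195, Br 325.
So from highest to lowest: Br > Se > Ge > As > Ga.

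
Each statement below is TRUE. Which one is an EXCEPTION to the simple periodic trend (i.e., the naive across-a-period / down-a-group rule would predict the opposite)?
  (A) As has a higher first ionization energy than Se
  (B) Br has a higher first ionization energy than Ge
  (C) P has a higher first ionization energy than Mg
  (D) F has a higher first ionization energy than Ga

(A)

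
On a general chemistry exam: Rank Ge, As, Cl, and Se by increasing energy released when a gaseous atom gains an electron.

As, Ge, Se, Cl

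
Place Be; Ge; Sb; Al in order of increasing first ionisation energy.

Be is in period 2, group 2; Al is in period 3, group 13; Ge is in period 4, group 14; Sb is in period 5, group 15.
First ionization energy rises across a period (greater Z_eff holds electrons more tightly) and falls down a group (valence electrons are farther from the nucleus).
These sit on a diagonal, where the across-period and down-group effects partly cancel.
Ge > Al: period and group pull opposite ways; the across-period shift dominates (762 vs 578 kJ/mol).
Sb > Ge: the two effects oppose for this pair; the across-period effect wins (831 vs 762 kJ/mol).
Be > Sb: period and group pull opposite ways; the down-group shift dominates (900 vs 831 kJ/mol).
Approximate values (kJ/mol): Be 900, Al 578, Ge 762, Sb 831.
So from lowest to highest: Al < Ge < Sb < Be.

Al, Ge, Sb, Be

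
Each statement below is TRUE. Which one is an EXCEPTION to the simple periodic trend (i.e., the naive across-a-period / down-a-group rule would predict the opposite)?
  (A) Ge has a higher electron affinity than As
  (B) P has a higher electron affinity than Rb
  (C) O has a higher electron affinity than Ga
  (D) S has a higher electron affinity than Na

(A)

The general trend: electron affinity increases across a period and decreases down a group.
(A) Ge (period 4, group 14) vs As (period 4, group 15): the stated order contradicts the simple trend.
(B) P (period 3, group 15) vs Rb (period 5, group 1): the stated order agrees with the simple trend.
(C) O (period 2, group 16) vs Ga (period 4, group 13): the stated order agrees with the simple trend.
(D) S (period 3, group 16) vs Na (period 3, group 1): the stated order agrees with the simple trend.
The exception is (A): adding an electron to As's half-filled 4p³ is unfavourable, so Ge (4p²) has the more exothermic EA.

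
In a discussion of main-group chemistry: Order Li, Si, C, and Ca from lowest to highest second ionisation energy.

IE_2 is the cost of taking one more electron from the +1 cation: Li⁺ is the bare [He] core; Si⁺ still has 3 valence electrons; C⁺ still has 3 valence electrons; Ca⁺ still has 1 valence electron.
Core electrons are held far more tightly than valence electrons, so Li tops the IE_2 order.
Valence configurations: Si⁺ [Ne]3s²3p¹, C⁺ [He]2s²2p¹, Ca⁺ [Ar]4s¹.
Tabulated IE_2 (kJ/mol): Li 7298, Si 1577, C 2353, Ca 1145.
Putting it together, IE_2: Ca < Si < C < Li.

Ca < Si < C < Li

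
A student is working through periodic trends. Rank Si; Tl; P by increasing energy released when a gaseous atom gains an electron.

Tl, P, Si

Si is in period 3, group 14; P is in period 3, group 15; Tl is in period 6, group 13.
EA tends to increase across a period and decrease down a group, though the pattern is less regular than for IE or radius.
These span different periods and groups, so the two trends combine.
P > Tl: relative to Tl, both the across-period and down-group shifts push P's electron affinity up.
Si > P: this pair runs against the simple trend — see the exception note.
Note the exception: Si has a higher electron affinity than P, contrary to the simple trend — adding an electron to P's half-filled 3p³ is unfavourable, so Si (3p²) has the more exothermic EA.
Tabulated electron affinity (kJ/mol): Si 134, P 72, Tl 19.
So from lowest to highest: Tl < P < Si.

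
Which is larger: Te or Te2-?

Te2-

Forming Te2- adds 2 electrons to Te. More electron–electron repulsion in the same shell, with unchanged nuclear charge, lets the cloud expand.
An anion is larger than its parent atom: Te2- > Te.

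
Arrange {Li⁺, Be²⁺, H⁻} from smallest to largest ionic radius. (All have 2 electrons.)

All of these have 2 electrons, so size is governed by nuclear charge alone: the more protons, the stronger the pull on the same electron cloud, and the smaller the ion.
Nuclear charges: Be²⁺ (Z=4), Li⁺ (Z=3), H⁻ (Z=1).
Smallest to largest: Be²⁺ < Li⁺ < H⁻.

Be²⁺ < Li⁺ < H⁻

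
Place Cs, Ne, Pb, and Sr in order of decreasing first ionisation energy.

Ne > Pb > Sr > Cs

Ne is in period 2, group 18; Sr is in period 5, group 2; Cs is in period 6, group 1; Pb is in period 6, group 14.
IE₁ increases left→right with effective nuclear charge and decreases top→bottom as the valence shell moves farther out.
These span different periods and groups, so the two trends combine.
Sr > Cs: relative to Cs, both the across-period and down-group shifts push Sr's first ionization energy up.
Pb > Sr: the two effects oppose for this pair; the across-period effect wins (716 vs 550 kJ/mol).
Ne > Pb: relative to Pb, both the across-period and down-group shifts push Ne's first ionization energy up.
Tabulated first ionization energy (kJ/mol): Ne 2081, Sr 550, Cs 376, Pb 716.
So from highest to lowest: Ne > Pb > Sr > Cs.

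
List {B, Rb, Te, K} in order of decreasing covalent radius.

B is in period 2, group 13; K is in period 4, group 1; Rb is in period 5, group 1; Te is in period 5, group 16.
Radius decreases left→right (rising Z_eff, same n) and increases top→bottom (higher n).
Neither a single period nor a single group — weigh both effects.
Te > B: the two effects oppose for this pair; the down-group effect wins (136 vs 85 pm).
K > Te: the two effects oppose for this pair; the across-period effect wins (196 vs 136 pm).
Rb > K: Rb sits below K in group 1, so the down-group effect alone puts Rb larger.
Approximate values (pm): B 85, K 196, Rb 210, Te 136.
So from largest to smallest: Rb > K > Te > B.

Rb > K > Te > B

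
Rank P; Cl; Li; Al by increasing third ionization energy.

Al, P, Cl, Li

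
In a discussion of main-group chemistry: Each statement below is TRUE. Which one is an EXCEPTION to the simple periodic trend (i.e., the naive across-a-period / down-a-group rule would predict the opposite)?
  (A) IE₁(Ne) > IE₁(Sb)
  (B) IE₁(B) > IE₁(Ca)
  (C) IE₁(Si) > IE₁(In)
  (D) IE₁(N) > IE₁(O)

(D)

The general trend: first ionisation energy increases across a period and decreases down a group.
(A) Ne (period 2, group 18) vs Sb (period 5, group 15): the stated order agrees with the simple trend.
(B) B (period 2, group 13) vs Ca (period 4, group 2): the stated order agrees with the simple trend.
(C) Si (period 3, group 14) vs In (period 5, group 13): the stated order agrees with the simple trend.
(D) N (period 2, group 15) vs O (period 2, group 16): the stated order contradicts the simple trend.
The exception is (D): pairing an electron in O's 2p⁴ costs repulsion energy, so O ionizes more easily than half-filled N (2p³).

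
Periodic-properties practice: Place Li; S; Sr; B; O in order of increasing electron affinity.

Atoms with high Z_eff and room in the valence shell (especially the halogens) have the most exothermic electron affinities.
Here both period and group differ, so the two effects have to be weighed against each other.
B > Sr: relative to Sr, both the across-period and down-group shifts push B's electron affinity up.
Li > B: this pair runs against the simple trend — see the exception note.
O > Li: O lies to the right of Li in period 2, so the across-period effect alone puts O higher.
S > O: this pair runs against the simple trend — see the exception note.
Note the exception: Li has a higher electron affinity than B, contrary to the simple trend — B's ns²np¹ configuration gives only a small electron affinity — the sparsely filled np subshell binds an added electron weakly.
Note the exception: S has a higher electron affinity than O, contrary to the simple trend — the compact 2p subshell of O repels the added electron more than S's larger 3p does.
Tabulated electron affinity (kJ/mol): Li 60, B 27, O 141, S 200, Sr 5.
So from lowest to highest: Sr < B < Li < O < S.

Sr, B, Li, O, S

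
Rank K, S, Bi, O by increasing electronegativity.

K, Bi, S, O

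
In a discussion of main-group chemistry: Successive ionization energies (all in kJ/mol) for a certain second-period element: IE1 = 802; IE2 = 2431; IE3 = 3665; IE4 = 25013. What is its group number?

Look for the largest jump between consecutive ionization energies: IE4/IE3 ≈ 6.8, far larger than any earlier ratio.
That jump marks the point where a core electron is being removed. So the atom has 3 valence electrons.
A main-group element with 3 valence electrons is in group 13.

Group 13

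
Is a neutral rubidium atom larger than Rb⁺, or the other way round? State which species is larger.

Rb

Forming Rb⁺ removes 1 electron from Rb. Fewer electrons for the same nuclear charge means less shielding and a higher Z_eff on the remaining electrons, and for main-group metals the entire outer shell is lost.
A cation is smaller than its parent atom: Rb⁺ < Rb.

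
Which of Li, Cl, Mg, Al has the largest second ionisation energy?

The second ionization energy removes an electron from the +1 ion. For each element: Li⁺ is the bare [He] core; Cl⁺ still has 6 valence electrons; Mg⁺ still has 1 valence electron; Al⁺ still has 2 valence electrons.
Core electrons are held far more tightly than valence electrons, so Li tops the IE_2 order.
Valence configurations: Cl⁺ [Ne]3s²3p⁴, Mg⁺ [Ne]3s¹, Al⁺ [Ne]3s².
Tabulated IE_2 (kJ/mol): Li 7298, Cl 2298, Mg 1451, Al 1817.
Hence IE_2: Mg < Al < Cl < Li.

Li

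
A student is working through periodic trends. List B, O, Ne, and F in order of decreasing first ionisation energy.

B is in period 2, group 13; O is in period 2, group 16; F is in period 2, group 17; Ne is in period 2, group 18.
Across a period the outer electron is held more tightly (higher IE₁); down a group it sits in a higher shell, more shielded, and comes off more easily.
All lie in period 2, so first ionization energy increases left to right.
So from highest to lowest: Ne > F > O > B.

Ne > F > O > B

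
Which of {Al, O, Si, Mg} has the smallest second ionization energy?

After 1 electron has been removed, what remains? Al⁺ still has 2 valence electrons; O⁺ still has 5 valence electrons; Si⁺ still has 3 valence electrons; Mg⁺ still has 1 valence electron.
All are still removing valence electrons, so compare the +1 ions as you would atoms: IE_2 generally rises across a period (higher Z_eff) and falls down a group (larger shell), subject to the usual subshell exceptions.
Valence configurations: Al⁺ [Ne]3s², O⁺ [He]2s²2p³, Si⁺ [Ne]3s²3p¹, Mg⁺ [Ne]3s¹.
Si⁺ loses a lone 3p electron whereas Al⁺ must break into a filled 3s² pair, so IE_2(Al) > IE_2(Si) even though Si has the higher nuclear charge.
Tabulated IE_2 (kJ/mol): Al 1817, O 3388, Si 1577, Mg 1451.
So the second ionization energies run Mg < Si < Al < O.

Mg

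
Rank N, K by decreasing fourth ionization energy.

The fourth ionization energy removes an electron from the +3 ion. For each element: N³⁺ still has 2 valence electrons; K³⁺ is already 2 electrons into the core.
Usually core removal costs more than valence removal, but here the competition is close: a tightly held n=2 valence electron can cost more to remove than an n=3 core electron, so the actual values have to decide it.
Approximate IE_4 values (kJ/mol): N 7475, K 5877.
So the fourth ionization energies run K < N.

N, K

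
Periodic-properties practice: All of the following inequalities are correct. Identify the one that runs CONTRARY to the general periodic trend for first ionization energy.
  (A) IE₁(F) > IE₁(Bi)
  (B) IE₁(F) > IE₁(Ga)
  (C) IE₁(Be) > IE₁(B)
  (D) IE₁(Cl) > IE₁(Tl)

(C)

The general trend: first ionization energy increases across a period and decreases down a group.
(A) F (period 2, group 17) vs Bi (period 6, group 15): the stated order agrees with the simple trend.
(B) F (period 2, group 17) vs Ga (period 4, group 13): the stated order agrees with the simple trend.
(C) Be (period 2, group 2) vs B (period 2, group 13): the stated order contradicts the simple trend.
(D) Cl (period 3, group 17) vs Tl (period 6, group 13): the stated order agrees with the simple trend.
The exception is (C): removing B's lone 2p electron is easier than breaking Be's filled 2s².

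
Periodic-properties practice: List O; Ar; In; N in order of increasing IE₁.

N is in period 2, group 15; O is in period 2, group 16; Ar is in period 3, group 18; In is in period 5, group 13.
Removing the outermost electron gets harder across a period and easier down a group.
Here both period and group differ, so the two effects have to be weighed against each other.
O > In: both effects reinforce here, so O is clearly the higher of the two.
N > O: this pair runs against the simple trend — see the exception note.
Ar > N: the two effects oppose for this pair; the across-period effect wins (1521 vs 1402 kJ/mol).
Note the exception: N has a higher first ionization energy than O, contrary to the simple trend — pairing an electron in O's 2p⁴ costs repulsion energy, so O ionizes more easily than half-filled N (2p³).
Approximate values (kJ/mol): N 1402, O 1314, Ar 1521, In 558.
So from lowest to highest: In < O < N < Ar.

In < O < N < Ar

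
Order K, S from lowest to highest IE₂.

S < K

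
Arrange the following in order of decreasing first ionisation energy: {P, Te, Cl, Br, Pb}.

Cl > Br > P > Te > Pb

Removing the outermost electron gets harder across a period and easier down a group.
Neither a single period nor a single group — weigh both effects.
Te > Pb: both effects reinforce here, so Te is clearly the higher of the two.
P > Te: period and group pull opposite ways; the down-group shift dominates (1012 vs 869 kJ/mol).
Br > P: the two effects oppose for this pair; the across-period effect wins (1140 vs 1012 kJ/mol).
Cl > Br: they share group 17; the group trend gives Cl the larger value.
Tabulated first ionization energy (kJ/mol): P 1012, Cl 1251, Br 1140, Te 869, Pb 716.
So from highest to lowest: Cl > Br > P > Te > Pb.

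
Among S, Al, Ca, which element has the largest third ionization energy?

Ca

The third ionization energy removes an electron from the +2 ion. For each element: S²⁺ still has 4 valence electrons; Al²⁺ still has 1 valence electron; Ca²⁺ is the bare [Ar] core.
Pulling an electron out of a noble-gas core costs far more than removing a remaining valence electron, so Ca sits at the high end of IE_3.
Valence configurations: S²⁺ [Ne]3s²3p², Al²⁺ [Ne]3s¹.
Approximate IE_3 values (kJ/mol): S 3357, Al 2745, Ca 4912.
Hence IE_3: Al < S < Ca.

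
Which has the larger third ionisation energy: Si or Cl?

Cl

After 2 electrons have been removed, what remains? Si²⁺ still has 2 valence electrons; Cl²⁺ still has 5 valence electrons.
All are still removing valence electrons, so compare the +2 ions as you would atoms: IE_3 generally rises across a period (higher Z_eff) and falls down a group (larger shell), subject to the usual subshell exceptions.
Valence configurations: Si²⁺ [Ne]3s², Cl²⁺ [Ne]3s²3p³.
Approximate IE_3 values (kJ/mol): Si 3232, Cl 3822.
So the third ionization energies run Si < Cl.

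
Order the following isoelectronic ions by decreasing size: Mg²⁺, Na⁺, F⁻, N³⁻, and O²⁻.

All of these have 10 electrons, so size is governed by nuclear charge alone: the more protons, the stronger the pull on the same electron cloud, and the smaller the ion.
Nuclear charges: Mg²⁺ (Z=12), Na⁺ (Z=11), F⁻ (Z=9), O²⁻ (Z=8), N³⁻ (Z=7).
Largest to smallest: N³⁻ > O²⁻ > F⁻ > Na⁺ > Mg²⁺.

N³⁻ > O²⁻ > F⁻ > Na⁺ > Mg²⁺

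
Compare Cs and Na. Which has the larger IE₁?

Na is in period 3, group 1; Cs is in period 6, group 1.
Removing the outermost electron gets harder across a period and easier down a group.
All are in group 1, so first ionization energy increases up the group.
So Na has the larger IE₁ (Na > Cs).

Na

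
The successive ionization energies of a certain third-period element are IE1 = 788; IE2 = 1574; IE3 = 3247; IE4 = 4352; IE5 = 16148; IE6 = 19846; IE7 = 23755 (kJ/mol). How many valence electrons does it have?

4

Look for the largest jump between consecutive ionization energies: IE5/IE4 ≈ 3.7, far larger than any earlier ratio.
That jump marks the point where a core electron is being removed. So the atom has 4 valence electrons.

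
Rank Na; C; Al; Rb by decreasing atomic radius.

Rb > Na > Al > C

C is in period 2, group 14; Na is in period 3, group 1; Al is in period 3, group 13; Rb is in period 5, group 1.
Atomic radius shrinks across a period as nuclear charge pulls the same shell inward, and grows down a group as new shells are added.
Neither a single period nor a single group — weigh both effects.
Al > C: relative to C, both the across-period and down-group shifts push Al's atomic radius up.
Na > Al: Na lies to the left of Al in period 3, so the across-period effect alone puts Na larger.
Rb > Na: they share group 1; the group trend gives Rb the larger value.
Tabulated atomic radius (pm): C 75, Na 155, Al 126, Rb 210.
So from largest to smallest: Rb > Na > Al > C.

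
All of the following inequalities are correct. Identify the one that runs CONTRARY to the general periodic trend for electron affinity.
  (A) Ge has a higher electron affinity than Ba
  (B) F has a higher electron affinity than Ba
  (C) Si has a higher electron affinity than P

(C)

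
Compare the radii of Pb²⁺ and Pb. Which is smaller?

Forming Pb²⁺ removes 2 electrons from Pb. Fewer electrons for the same nuclear charge means less shielding and a higher Z_eff on the remaining electrons.
A cation is smaller than its parent atom: Pb²⁺ < Pb.

Pb²⁺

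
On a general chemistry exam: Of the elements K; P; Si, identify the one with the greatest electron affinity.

Si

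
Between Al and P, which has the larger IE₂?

After 1 electron has been removed, what remains? Al⁺ still has 2 valence electrons; P⁺ still has 4 valence electrons.
All are still removing valence electrons, so compare the +1 ions as you would atoms: IE_2 generally rises across a period (higher Z_eff) and falls down a group (larger shell), subject to the usual subshell exceptions.
Valence configurations: Al⁺ [Ne]3s², P⁺ [Ne]3s²3p².
The numbers (kJ/mol): Al 1817, P 1907.
Overall IE_2 order: Al < P.

P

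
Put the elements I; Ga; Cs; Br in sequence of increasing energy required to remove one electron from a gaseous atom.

Cs < Ga < I < Br

Ga is in period 4, group 13; Br is in period 4, group 17; I is in period 5, group 17; Cs is in period 6, group 1.
First ionization energy rises across a period (greater Z_eff holds electrons more tightly) and falls down a group (valence electrons are farther from the nucleus).
Neither a single period nor a single group — weigh both effects.
Ga > Cs: relative to Cs, both the across-period and down-group shifts push Ga's first ionization energy up.
I > Ga: period and group pull opposite ways; the across-period shift dominates (1008 vs 579 kJ/mol).
Br > I: Br sits above I in group 17, so the down-group effect alone puts Br higher.
Approximate values (kJ/mol): Ga 579, Br 1140, I 1008, Cs 376.
So from lowest to highest: Cs < Ga < I < Br.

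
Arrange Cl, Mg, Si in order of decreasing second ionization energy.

Consider each +1 ion: Cl⁺ still has 6 valence electrons; Mg⁺ still has 1 valence electron; Si⁺ still has 3 valence electrons.
All are still removing valence electrons, so compare the +1 ions as you would atoms: IE_2 generally rises across a period (higher Z_eff) and falls down a group (larger shell), subject to the usual subshell exceptions.
Valence configurations: Cl⁺ [Ne]3s²3p⁴, Mg⁺ [Ne]3s¹, Si⁺ [Ne]3s²3p¹.
The numbers (kJ/mol): Cl 2298, Mg 1451, Si 1577.
Putting it together, IE_2: Mg < Si < Cl.

Cl > Si > Mg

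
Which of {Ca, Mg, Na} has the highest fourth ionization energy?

Mg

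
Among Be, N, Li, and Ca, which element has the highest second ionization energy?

Li

After 1 electron has been removed, what remains? Be⁺ still has 1 valence electron; N⁺ still has 4 valence electrons; Li⁺ is the bare [He] core; Ca⁺ still has 1 valence electron.
Core electrons are held far more tightly than valence electrons, so Li tops the IE_2 order.
Valence configurations: Be⁺ [He]2s¹, N⁺ [He]2s²2p², Ca⁺ [Ar]4s¹.
Approximate IE_2 values (kJ/mol): Be 1757, N 2856, Li 7298, Ca 1145.
So the second ionization energies run Ca < Be < N < Li.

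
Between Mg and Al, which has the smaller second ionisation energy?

Mg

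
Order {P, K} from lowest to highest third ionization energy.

P < K

The third ionization energy removes an electron from the +2 ion. For each element: P²⁺ still has 3 valence electrons; K²⁺ is already 1 electron into the core.
Breaking into a closed-shell core is much more expensive than removing a leftover valence electron — K has the largest IE_3 here.
Tabulated IE_3 (kJ/mol): P 2914, K 4420.
So the third ionization energies run P < K.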